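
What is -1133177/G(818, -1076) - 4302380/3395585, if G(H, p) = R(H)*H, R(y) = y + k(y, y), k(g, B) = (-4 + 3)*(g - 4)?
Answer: -772375242181/2222070824 ≈ -347.59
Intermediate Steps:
k(g, B) = 4 - g (k(g, B) = -(-4 + g) = 4 - g)
R(y) = 4 (R(y) = y + (4 - y) = 4)
G(H, p) = 4*H
-1133177/G(818, -1076) - 4302380/3395585 = -1133177/(4*818) - 4302380/3395585 = -1133177/3272 - 4302380*1/3395585 = -1133177*1/3272 - 860476/679117 = -1133177/3272 - 860476/679117 = -772375242181/2222070824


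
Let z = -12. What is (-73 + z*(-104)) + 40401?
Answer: 41576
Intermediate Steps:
(-73 + z*(-104)) + 40401 = (-73 - 12*(-104)) + 40401 = (-73 + 1248) + 40401 = 1175 + 40401 = 41576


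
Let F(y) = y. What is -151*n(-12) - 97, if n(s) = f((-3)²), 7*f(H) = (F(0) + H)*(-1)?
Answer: 680/7 ≈ 97.143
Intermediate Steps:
f(H) = -H/7 (f(H) = ((0 + H)*(-1))/7 = (H*(-1))/7 = (-H)/7 = -H/7)
n(s) = -9/7 (n(s) = -⅐*(-3)² = -⅐*9 = -9/7)
-151*n(-12) - 97 = -151*(-9/7) - 97 = 1359/7 - 97 = 680/7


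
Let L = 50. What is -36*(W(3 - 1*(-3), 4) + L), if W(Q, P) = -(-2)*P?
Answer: -2088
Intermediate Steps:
W(Q, P) = 2*P
-36*(W(3 - 1*(-3), 4) + L) = -36*(2*4 + 50) = -36*(8 + 50) = -36*58 = -2088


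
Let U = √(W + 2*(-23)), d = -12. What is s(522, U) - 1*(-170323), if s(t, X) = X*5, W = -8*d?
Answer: 170323 + 25*√2 ≈ 1.7036e+5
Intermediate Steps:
W = 96 (W = -8*(-12) = 96)
U = 5*√2 (U = √(96 + 2*(-23)) = √(96 - 46) = √50 = 5*√2 ≈ 7.0711)
s(t, X) = 5*X
s(522, U) - 1*(-170323) = 5*(5*√2) - 1*(-170323) = 25*√2 + 170323 = 170323 + 25*√2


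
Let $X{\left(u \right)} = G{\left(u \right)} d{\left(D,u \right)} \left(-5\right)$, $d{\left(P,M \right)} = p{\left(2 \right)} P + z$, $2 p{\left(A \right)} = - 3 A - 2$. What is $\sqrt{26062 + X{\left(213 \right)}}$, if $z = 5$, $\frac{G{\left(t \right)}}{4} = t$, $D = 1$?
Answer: $\sqrt{21802} \approx 147.66$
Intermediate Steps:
$G{\left(t \right)} = 4 t$
$p{\left(A \right)} = -1 - \frac{3 A}{2}$ ($p{\left(A \right)} = \frac{- 3 A - 2}{2} = \frac{-2 - 3 A}{2} = -1 - \frac{3 A}{2}$)
$d{\left(P,M \right)} = 5 - 4 P$ ($d{\left(P,M \right)} = \left(-1 - 3\right) P + 5 = - 4 P + 5 = 5 - 4 P$)
$X{\left(u \right)} = - 20 u$ ($X{\left(u \right)} = 4 u \left(5 - 4\right) \left(-5\right) = 4 u 1 \left(-5\right) = 4 u \left(-5\right) = - 20 u$)
$\sqrt{26062 + X{\left(213 \right)}} = \sqrt{26062 - 4260} = \sqrt{21802}$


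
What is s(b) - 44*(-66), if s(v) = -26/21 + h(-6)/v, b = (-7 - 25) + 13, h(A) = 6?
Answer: 1158076/399 ≈ 2902.4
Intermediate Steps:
b = -19 (b = -32 + 13 = -19)
s(v) = -26/21 + 6/v
s(b) - 44*(-66) = (-26/21 + 6/(-19)) - 44*(-66) = (-26/21 + 6*(-1/19)) - 1*(-2904) = (-26/21 - 6/19) + 2904 = -620/399 + 2904 = 1158076/399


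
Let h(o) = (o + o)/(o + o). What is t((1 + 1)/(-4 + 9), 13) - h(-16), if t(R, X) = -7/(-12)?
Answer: -5/12 ≈ -0.41667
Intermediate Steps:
t(R, X) = 7/12 (t(R, X) = -7*(-1/12) = 7/12)
h(o) = 1 (h(o) = (2*o)/((2*o)) = (2*o)*(1/(2*o)) = 1)
t((1 + 1)/(-4 + 9), 13) - h(-16) = 7/12 - 1*1 = 7/12 - 1 = -5/12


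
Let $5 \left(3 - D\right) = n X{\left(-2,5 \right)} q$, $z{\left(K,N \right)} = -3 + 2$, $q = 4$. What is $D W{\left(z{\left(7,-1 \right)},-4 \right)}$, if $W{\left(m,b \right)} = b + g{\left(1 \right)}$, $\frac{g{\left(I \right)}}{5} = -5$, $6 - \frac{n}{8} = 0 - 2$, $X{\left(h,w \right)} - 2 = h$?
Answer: $-87$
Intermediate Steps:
$X{\left(h,w \right)} = 2 + h$
$n = 64$ ($n = 48 - 8 \left(0 - 2\right) = 48 - -16 = 48 + 16 = 64$)
$g{\left(I \right)} = -25$ ($g{\left(I \right)} = 5 \left(-5\right) = -25$)
$z{\left(K,N \right)} = -1$
$W{\left(m,b \right)} = -25 + b$ ($W{\left(m,b \right)} = b - 25 = -25 + b$)
$D = 3$ ($D = 3 - \frac{64 \left(2 - 2\right) 4}{5} = 3 - \frac{64 \cdot 0 \cdot 4}{5} = 3 - \frac{0 \cdot 4}{5} = 3 - 0 = 3 + 0 = 3$)
$D W{\left(z{\left(7,-1 \right)},-4 \right)} = 3 \left(-25 - 4\right) = 3 \left(-29\right) = -87$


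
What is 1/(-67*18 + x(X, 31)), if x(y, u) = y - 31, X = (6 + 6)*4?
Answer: -1/1189 ≈ -0.00084104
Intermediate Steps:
X = 48 (X = 12*4 = 48)
x(y, u) = -31 + y
1/(-67*18 + x(X, 31)) = 1/(-67*18 + (-31 + 48)) = 1/(-1206 + 17) = 1/(-1189) = -1/1189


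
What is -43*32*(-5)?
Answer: 6880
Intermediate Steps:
-43*32*(-5) = -1376*(-5) = 6880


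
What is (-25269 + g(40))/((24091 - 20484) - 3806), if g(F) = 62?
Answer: 25207/199 ≈ 126.67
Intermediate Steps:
(-25269 + g(40))/((24091 - 20484) - 3806) = (-25269 + 62)/((24091 - 20484) - 3806) = -25207/(3607 - 3806) = -25207/(-199) = -25207*(-1/199) = 25207/199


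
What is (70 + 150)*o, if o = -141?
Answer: -31020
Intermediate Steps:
(70 + 150)*o = (70 + 150)*(-141) = 220*(-141) = -31020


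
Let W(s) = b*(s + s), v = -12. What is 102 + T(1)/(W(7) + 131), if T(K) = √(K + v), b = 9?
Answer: 102 + I*√11/257 ≈ 102.0 + 0.012905*I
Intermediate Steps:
W(s) = 18*s (W(s) = 9*(s + s) = 9*(2*s) = 18*s)
T(K) = √(-12 + K) (T(K) = √(K - 12) = √(-12 + K))
102 + T(1)/(W(7) + 131) = 102 + √(-12 + 1)/(18*7 + 131) = 102 + √(-11)/(126 + 131) = 102 + (I*√11)/257 = 102 + (I*√11)*(1/257) = 102 + I*√11/257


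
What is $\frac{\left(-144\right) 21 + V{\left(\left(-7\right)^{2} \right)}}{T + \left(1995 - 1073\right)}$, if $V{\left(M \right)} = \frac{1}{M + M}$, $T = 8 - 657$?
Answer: $- \frac{296351}{26754} \approx -11.077$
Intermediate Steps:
$T = -649$
$V{\left(M \right)} = \frac{1}{2 M}$
$\frac{\left(-144\right) 21 + V{\left(\left(-7\right)^{2} \right)}}{T + \left(1995 - 1073\right)} = \frac{\left(-144\right) 21 + \frac{1}{2 \left(-7\right)^{2}}}{-649 + \left(1995 - 1073\right)} = \frac{-3024 + \frac{1}{2 \cdot 49}}{-649 + 922} = \frac{-3024 + \frac{1}{2} \cdot \frac{1}{49}}{273} = \left(-3024 + \frac{1}{98}\right) \frac{1}{273} = \left(- \frac{296351}{98}\right) \frac{1}{273} = - \frac{296351}{26754}$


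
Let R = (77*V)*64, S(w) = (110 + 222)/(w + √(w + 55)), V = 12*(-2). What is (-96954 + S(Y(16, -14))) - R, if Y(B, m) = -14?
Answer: 3299642/155 - 332*√41/155 ≈ 21274.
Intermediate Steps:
V = -24
S(w) = 332/(w + √(55 + w))
R = -118272 (R = (77*(-24))*64 = -1848*64 = -118272)
(-96954 + S(Y(16, -14))) - R = (-96954 + 332/(-14 + √(55 - 14))) - 1*(-118272) = (-96954 + 332/(-14 + √41)) + 118272 = 21318 + 332/(-14 + √41)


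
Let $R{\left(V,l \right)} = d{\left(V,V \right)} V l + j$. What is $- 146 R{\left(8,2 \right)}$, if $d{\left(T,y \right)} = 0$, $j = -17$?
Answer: $2482$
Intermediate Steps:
$R{\left(V,l \right)} = -17$ ($R{\left(V,l \right)} = 0 V l - 17 = 0 l - 17 = 0 - 17 = -17$)
$- 146 R{\left(8,2 \right)} = \left(-146\right) \left(-17\right) = 2482$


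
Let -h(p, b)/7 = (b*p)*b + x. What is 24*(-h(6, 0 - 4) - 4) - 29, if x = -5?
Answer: 15163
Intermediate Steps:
h(p, b) = 35 - 7*p*b**2 (h(p, b) = -7*((b*p)*b - 5) = -7*(p*b**2 - 5) = -7*(-5 + p*b**2) = 35 - 7*p*b**2)
24*(-h(6, 0 - 4) - 4) - 29 = 24*(-(35 - 7*6*(0 - 4)**2) - 4) - 29 = 24*(-(35 - 7*6*(-4)**2) - 4) - 29 = 24*(-(35 - 7*6*16) - 4) - 29 = 24*(-(35 - 672) - 4) - 29 = 24*(-1*(-637) - 4) - 29 = 24*(637 - 4) - 29 = 24*633 - 29 = 15192 - 29 = 15163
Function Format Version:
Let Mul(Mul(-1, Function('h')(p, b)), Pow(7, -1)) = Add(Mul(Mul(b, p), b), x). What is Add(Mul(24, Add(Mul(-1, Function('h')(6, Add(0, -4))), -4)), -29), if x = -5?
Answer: 15163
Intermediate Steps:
Function('h')(p, b) = Add(35, Mul(-7, p, Pow(b, 2))) (Function('h')(p, b) = Mul(-7, Add(Mul(Mul(b, p), b), -5)) = Mul(-7, Add(Mul(p, Pow(b, 2)), -5)) = Mul(-7, Add(-5, Mul(p, Pow(b, 2)))) = Add(35, Mul(-7, p, Pow(b, 2))))
Add(Mul(24, Add(Mul(-1, Function('h')(6, Add(0, -4))), -4)), -29) = Add(Mul(24, Add(Mul(-1, Add(35, Mul(-7, 6, Pow(Add(0, -4), 2)))), -4)), -29) = Add(Mul(24, Add(Mul(-1, Add(35, Mul(-7, 6, Pow(-4, 2)))), -4)), -29) = Add(Mul(24, Add(Mul(-1, Add(35, Mul(-7, 6, 16))), -4)), -29) = Add(Mul(24, Add(Mul(-1, Add(35, -672)), -4)), -29) = Add(Mul(24, Add(Mul(-1, -637), -4)), -29) = Add(Mul(24, Add(637, -4)), -29) = Add(Mul(24, 633), -29) = Add(15192, -29) = 15163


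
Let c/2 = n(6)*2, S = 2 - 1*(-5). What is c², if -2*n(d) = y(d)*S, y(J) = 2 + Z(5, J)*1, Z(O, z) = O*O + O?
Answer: 200704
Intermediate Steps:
S = 7 (S = 2 + 5 = 7)
Z(O, z) = O + O² (Z(O, z) = O² + O = O + O²)
y(J) = 32 (y(J) = 2 + (5*(1 + 5))*1 = 2 + (5*6)*1 = 2 + 30*1 = 2 + 30 = 32)
n(d) = -112 (n(d) = -16*7 = -½*224 = -112)
c = -448 (c = 2*(-112*2) = 2*(-224) = -448)
c² = (-448)² = 200704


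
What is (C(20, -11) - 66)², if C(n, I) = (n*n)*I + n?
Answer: 19766916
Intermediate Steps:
C(n, I) = n + I*n² (C(n, I) = n²*I + n = I*n² + n = n + I*n²)
(C(20, -11) - 66)² = (20*(1 - 11*20) - 66)² = (20*(1 - 220) - 66)² = (20*(-219) - 66)² = (-4380 - 66)² = (-4446)² = 19766916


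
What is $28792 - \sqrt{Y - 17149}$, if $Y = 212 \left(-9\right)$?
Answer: $28792 - i \sqrt{19057} \approx 28792.0 - 138.05 i$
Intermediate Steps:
$Y = -1908$
$28792 - \sqrt{Y - 17149} = 28792 - \sqrt{-1908 - 17149} = 28792 - \sqrt{-19057} = 28792 - i \sqrt{19057}$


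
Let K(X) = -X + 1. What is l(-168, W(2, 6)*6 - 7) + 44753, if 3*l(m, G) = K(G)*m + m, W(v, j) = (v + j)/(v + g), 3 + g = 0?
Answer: 41561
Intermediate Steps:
g = -3 (g = -3 + 0 = -3)
K(X) = 1 - X
W(v, j) = (j + v)/(-3 + v) (W(v, j) = (v + j)/(v - 3) = (j + v)/(-3 + v))
l(m, G) = m/3 + m*(1 - G)/3 (l(m, G) = ((1 - G)*m + m)/3 = (m*(1 - G) + m)/3 = (m + m*(1 - G))/3 = m/3 + m*(1 - G)/3)
l(-168, W(2, 6)*6 - 7) + 44753 = (1/3)*(-168)*(2 - (((6 + 2)/(-3 + 2))*6 - 7)) + 44753 = (1/3)*(-168)*(2 - ((8/(-1))*6 - 7)) + 44753 = (1/3)*(-168)*(2 - (-1*8*6 - 7)) + 44753 = (1/3)*(-168)*(2 - (-8*6 - 7)) + 44753 = (1/3)*(-168)*(2 - (-48 - 7)) + 44753 = (1/3)*(-168)*(2 - 1*(-55)) + 44753 = (1/3)*(-168)*(2 + 55) + 44753 = (1/3)*(-168)*57 + 44753 = -3192 + 44753 = 41561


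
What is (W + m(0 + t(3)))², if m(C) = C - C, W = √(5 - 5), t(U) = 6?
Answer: 0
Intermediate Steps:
W = 0 (W = √0 = 0)
m(C) = 0
(W + m(0 + t(3)))² = (0 + 0)² = 0² = 0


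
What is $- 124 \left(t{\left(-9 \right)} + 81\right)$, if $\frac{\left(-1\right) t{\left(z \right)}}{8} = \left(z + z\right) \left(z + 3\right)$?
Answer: $97092$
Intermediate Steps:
$t{\left(z \right)} = - 16 z \left(3 + z\right)$ ($t{\left(z \right)} = - 8 \left(z + z\right) \left(z + 3\right) = - 8 \cdot 2 z \left(3 + z\right) = - 16 z \left(3 + z\right)$)
$- 124 \left(t{\left(-9 \right)} + 81\right) = - 124 \left(\left(-16\right) \left(-9\right) \left(3 - 9\right) + 81\right) = - 124 \left(\left(-16\right) \left(-9\right) \left(-6\right) + 81\right) = - 124 \left(-864 + 81\right) = \left(-124\right) \left(-783\right) = 97092$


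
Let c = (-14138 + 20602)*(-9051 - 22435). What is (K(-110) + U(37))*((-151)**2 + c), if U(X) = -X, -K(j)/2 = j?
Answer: -37240994649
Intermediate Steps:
K(j) = -2*j
c = -203525504 (c = 6464*(-31486) = -203525504)
(K(-110) + U(37))*((-151)**2 + c) = (-2*(-110) - 1*37)*((-151)**2 - 203525504) = (220 - 37)*(22801 - 203525504) = 183*(-203502703) = -37240994649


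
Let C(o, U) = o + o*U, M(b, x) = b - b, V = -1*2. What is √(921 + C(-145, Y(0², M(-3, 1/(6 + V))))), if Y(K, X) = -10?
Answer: √2226 ≈ 47.180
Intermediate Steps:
V = -2
M(b, x) = 0
C(o, U) = o + U*o
√(921 + C(-145, Y(0², M(-3, 1/(6 + V))))) = √(921 - 145*(1 - 10)) = √(921 - 145*(-9)) = √(921 + 1305) = √2226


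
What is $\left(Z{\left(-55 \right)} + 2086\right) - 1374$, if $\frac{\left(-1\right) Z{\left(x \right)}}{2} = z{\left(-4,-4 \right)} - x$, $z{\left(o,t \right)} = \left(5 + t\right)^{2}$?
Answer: $600$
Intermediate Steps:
$Z{\left(x \right)} = -2 + 2 x$ ($Z{\left(x \right)} = - 2 \left(\left(5 - 4\right)^{2} - x\right) = - 2 \left(1^{2} - x\right) = - 2 \left(1 - x\right) = -2 + 2 x$)
$\left(Z{\left(-55 \right)} + 2086\right) - 1374 = \left(\left(-2 + 2 \left(-55\right)\right) + 2086\right) - 1374 = \left(\left(-2 - 110\right) + 2086\right) - 1374 = \left(-112 + 2086\right) - 1374 = 1974 - 1374 = 600$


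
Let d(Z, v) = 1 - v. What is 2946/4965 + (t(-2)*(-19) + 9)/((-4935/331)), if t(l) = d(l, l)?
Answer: 2076054/544495 ≈ 3.8128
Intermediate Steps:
t(l) = 1 - l
2946/4965 + (t(-2)*(-19) + 9)/((-4935/331)) = 2946/4965 + ((1 - 1*(-2))*(-19) + 9)/((-4935/331)) = 2946*(1/4965) + ((1 + 2)*(-19) + 9)/((-4935*1/331)) = 982/1655 + (3*(-19) + 9)/(-4935/331) = 982/1655 + (-57 + 9)*(-331/4935) = 982/1655 - 48*(-331/4935) = 982/1655 + 5296/1645 = 2076054/544495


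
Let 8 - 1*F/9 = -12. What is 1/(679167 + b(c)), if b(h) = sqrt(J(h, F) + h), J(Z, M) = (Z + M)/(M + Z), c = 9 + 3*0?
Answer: 679167/461267813879 - sqrt(10)/461267813879 ≈ 1.4724e-6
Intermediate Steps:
F = 180 (F = 72 - 9*(-12) = 72 + 108 = 180)
c = 9 (c = 9 + 0 = 9)
J(Z, M) = 1 (J(Z, M) = (M + Z)/(M + Z) = 1)
b(h) = sqrt(1 + h)
1/(679167 + b(c)) = 1/(679167 + sqrt(1 + 9)) = 1/(679167 + sqrt(10))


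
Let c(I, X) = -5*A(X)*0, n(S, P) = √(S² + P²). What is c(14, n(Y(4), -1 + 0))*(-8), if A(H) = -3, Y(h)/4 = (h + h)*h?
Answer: 0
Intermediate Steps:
Y(h) = 8*h² (Y(h) = 4*((h + h)*h) = 4*((2*h)*h) = 4*(2*h²) = 8*h²)
n(S, P) = √(P² + S²)
c(I, X) = 0 (c(I, X) = -5*(-3)*0 = 15*0 = 0)
c(14, n(Y(4), -1 + 0))*(-8) = 0*(-8) = 0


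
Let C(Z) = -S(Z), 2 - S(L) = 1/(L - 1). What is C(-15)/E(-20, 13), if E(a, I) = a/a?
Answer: -33/16 ≈ -2.0625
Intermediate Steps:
E(a, I) = 1
S(L) = 2 - 1/(-1 + L) (S(L) = 2 - 1/(L - 1) = 2 - 1/(-1 + L))
C(Z) = -(-3 + 2*Z)/(-1 + Z)
C(-15)/E(-20, 13) = ((3 - 2*(-15))/(-1 - 15))/1 = ((3 + 30)/(-16))*1 = -1/16*33*1 = -33/16*1 = -33/16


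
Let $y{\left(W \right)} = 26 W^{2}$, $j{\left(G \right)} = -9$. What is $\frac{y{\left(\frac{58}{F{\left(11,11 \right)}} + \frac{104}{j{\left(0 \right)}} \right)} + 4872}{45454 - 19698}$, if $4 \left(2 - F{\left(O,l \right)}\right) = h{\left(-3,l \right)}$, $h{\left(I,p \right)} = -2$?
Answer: $\frac{4251194}{13038975} \approx 0.32604$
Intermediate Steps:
$F{\left(O,l \right)} = \frac{5}{2}$ ($F{\left(O,l \right)} = 2 - - \frac{1}{2} = 2 + \frac{1}{2} = \frac{5}{2}$)
$\frac{y{\left(\frac{58}{F{\left(11,11 \right)}} + \frac{104}{j{\left(0 \right)}} \right)} + 4872}{45454 - 19698} = \frac{26 \left(\frac{58}{\frac{5}{2}} + \frac{104}{-9}\right)^{2} + 4872}{45454 - 19698} = \frac{26 \left(58 \cdot \frac{2}{5} + 104 \left(- \frac{1}{9}\right)\right)^{2} + 4872}{25756} = \left(26 \left(\frac{116}{5} - \frac{104}{9}\right)^{2} + 4872\right) \frac{1}{25756} = \left(26 \left(\frac{524}{45}\right)^{2} + 4872\right) \frac{1}{25756} = \left(26 \cdot \frac{274576}{2025} + 4872\right) \frac{1}{25756} = \left(\frac{7138976}{2025} + 4872\right) \frac{1}{25756} = \frac{17004776}{2025} \cdot \frac{1}{25756} = \frac{4251194}{13038975}$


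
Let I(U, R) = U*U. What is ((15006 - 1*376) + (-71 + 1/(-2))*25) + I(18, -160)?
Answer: 26333/2 ≈ 13167.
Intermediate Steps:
I(U, R) = U**2
((15006 - 1*376) + (-71 + 1/(-2))*25) + I(18, -160) = ((15006 - 1*376) + (-71 + 1/(-2))*25) + 18**2 = ((15006 - 376) + (-71 - 1/2)*25) + 324 = (14630 - 143/2*25) + 324 = (14630 - 3575/2) + 324 = 25685/2 + 324 = 26333/2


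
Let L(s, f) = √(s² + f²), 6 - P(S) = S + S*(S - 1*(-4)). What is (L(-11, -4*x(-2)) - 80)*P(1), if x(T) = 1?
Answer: 0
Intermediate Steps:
P(S) = 6 - S - S*(4 + S) (P(S) = 6 - (S + S*(S - 1*(-4))) = 6 - (S + S*(S + 4)) = 6 - (S + S*(4 + S)) = 6 + (-S - S*(4 + S)) = 6 - S - S*(4 + S))
L(s, f) = √(f² + s²)
(L(-11, -4*x(-2)) - 80)*P(1) = (√((-4*1)² + (-11)²) - 80)*(6 - 1*1² - 5*1) = (√((-4)² + 121) - 80)*(6 - 1*1 - 5) = (√(16 + 121) - 80)*(6 - 1 - 5) = (√137 - 80)*0 = (-80 + √137)*0 = 0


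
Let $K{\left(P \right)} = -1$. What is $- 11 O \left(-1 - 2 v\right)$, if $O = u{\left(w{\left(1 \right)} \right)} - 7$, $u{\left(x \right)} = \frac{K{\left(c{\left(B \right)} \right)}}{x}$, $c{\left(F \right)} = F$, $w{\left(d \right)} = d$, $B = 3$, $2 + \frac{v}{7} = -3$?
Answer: $6072$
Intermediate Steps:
$v = -35$ ($v = -14 + 7 \left(-3\right) = -14 - 21 = -35$)
$u{\left(x \right)} = - \frac{1}{x}$
$O = -8$ ($O = - 1^{-1} - 7 = \left(-1\right) 1 - 7 = -1 - 7 = -8$)
$- 11 O \left(-1 - 2 v\right) = \left(-11\right) \left(-8\right) \left(-1 - -70\right) = 88 \left(-1 + 70\right) = 88 \cdot 69 = 6072$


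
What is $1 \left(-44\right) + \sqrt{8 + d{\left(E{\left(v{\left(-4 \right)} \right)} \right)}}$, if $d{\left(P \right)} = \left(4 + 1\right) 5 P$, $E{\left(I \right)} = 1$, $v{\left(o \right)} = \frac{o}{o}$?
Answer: $-44 + \sqrt{33} \approx -38.255$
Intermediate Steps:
$v{\left(o \right)} = 1$
$d{\left(P \right)} = 25 P$ ($d{\left(P \right)} = 5 \cdot 5 P = 25 P$)
$1 \left(-44\right) + \sqrt{8 + d{\left(E{\left(v{\left(-4 \right)} \right)} \right)}} = 1 \left(-44\right) + \sqrt{8 + 25 \cdot 1} = -44 + \sqrt{8 + 25} = -44 + \sqrt{33}$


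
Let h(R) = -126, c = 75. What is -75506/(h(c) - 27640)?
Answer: 37753/13883 ≈ 2.7194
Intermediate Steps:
-75506/(h(c) - 27640) = -75506/(-126 - 27640) = -75506/(-27766) = -75506*(-1/27766) = 37753/13883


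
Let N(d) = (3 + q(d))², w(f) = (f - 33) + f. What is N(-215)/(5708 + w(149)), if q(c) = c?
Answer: 44944/5973 ≈ 7.5245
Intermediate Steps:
w(f) = -33 + 2*f (w(f) = (-33 + f) + f = -33 + 2*f)
N(d) = (3 + d)²
N(-215)/(5708 + w(149)) = (3 - 215)²/(5708 + (-33 + 2*149)) = (-212)²/(5708 + (-33 + 298)) = 44944/(5708 + 265) = 44944/5973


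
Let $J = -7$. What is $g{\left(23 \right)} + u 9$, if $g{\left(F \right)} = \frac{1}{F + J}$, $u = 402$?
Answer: $\frac{57889}{16} \approx 3618.1$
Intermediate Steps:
$g{\left(F \right)} = \frac{1}{-7 + F}$ ($g{\left(F \right)} = \frac{1}{F - 7} = \frac{1}{-7 + F}$)
$g{\left(23 \right)} + u 9 = \frac{1}{-7 + 23} + 402 \cdot 9 = \frac{1}{16} + 3618 = \frac{57889}{16}$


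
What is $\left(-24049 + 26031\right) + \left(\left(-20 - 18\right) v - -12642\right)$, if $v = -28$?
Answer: $15688$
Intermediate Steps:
$\left(-24049 + 26031\right) + \left(\left(-20 - 18\right) v - -12642\right) = \left(-24049 + 26031\right) + \left(\left(-20 - 18\right) \left(-28\right) - -12642\right) = 1982 + \left(\left(-38\right) \left(-28\right) + 12642\right) = 1982 + \left(1064 + 12642\right) = 1982 + 13706 = 15688$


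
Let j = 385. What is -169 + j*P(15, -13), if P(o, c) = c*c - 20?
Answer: 57196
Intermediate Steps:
P(o, c) = -20 + c² (P(o, c) = c² - 20 = -20 + c²)
-169 + j*P(15, -13) = -169 + 385*(-20 + (-13)²) = -169 + 385*(-20 + 169) = -169 + 385*149 = -169 + 57365 = 57196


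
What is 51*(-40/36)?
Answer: -170/3 ≈ -56.667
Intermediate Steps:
51*(-40/36) = 51*(-40*1/36) = 51*(-10/9) = -170/3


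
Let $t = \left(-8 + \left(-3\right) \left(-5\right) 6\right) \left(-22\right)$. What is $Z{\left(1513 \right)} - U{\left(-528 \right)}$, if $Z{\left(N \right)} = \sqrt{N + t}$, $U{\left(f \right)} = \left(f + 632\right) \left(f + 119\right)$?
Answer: $42536 + i \sqrt{291} \approx 42536.0 + 17.059 i$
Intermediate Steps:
$t = -1804$ ($t = \left(-8 + 15 \cdot 6\right) \left(-22\right) = \left(-8 + 90\right) \left(-22\right) = 82 \left(-22\right) = -1804$)
$U{\left(f \right)} = \left(119 + f\right) \left(632 + f\right)$ ($U{\left(f \right)} = \left(632 + f\right) \left(119 + f\right) = \left(119 + f\right) \left(632 + f\right)$)
$Z{\left(N \right)} = \sqrt{-1804 + N}$ ($Z{\left(N \right)} = \sqrt{N - 1804} = \sqrt{-1804 + N}$)
$Z{\left(1513 \right)} - U{\left(-528 \right)} = \sqrt{-1804 + 1513} - \left(75208 + \left(-528\right)^{2} + 751 \left(-528\right)\right) = \sqrt{-291} - \left(75208 + 278784 - 396528\right) = i \sqrt{291} - -42536 = i \sqrt{291} + 42536 = 42536 + i \sqrt{291}$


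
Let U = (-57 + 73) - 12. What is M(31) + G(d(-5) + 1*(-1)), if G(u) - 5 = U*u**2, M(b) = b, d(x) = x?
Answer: 180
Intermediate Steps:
U = 4 (U = 16 - 12 = 4)
G(u) = 5 + 4*u**2
M(31) + G(d(-5) + 1*(-1)) = 31 + (5 + 4*(-5 + 1*(-1))**2) = 31 + (5 + 4*(-5 - 1)**2) = 31 + (5 + 4*(-6)**2) = 31 + (5 + 4*36) = 31 + (5 + 144) = 31 + 149 = 180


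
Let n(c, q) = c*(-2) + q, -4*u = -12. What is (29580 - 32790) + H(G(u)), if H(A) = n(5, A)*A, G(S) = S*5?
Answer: -3135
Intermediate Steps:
u = 3 (u = -¼*(-12) = 3)
n(c, q) = q - 2*c (n(c, q) = -2*c + q = q - 2*c)
G(S) = 5*S
H(A) = A*(-10 + A) (H(A) = (A - 2*5)*A = (A - 10)*A = (-10 + A)*A = A*(-10 + A))
(29580 - 32790) + H(G(u)) = (29580 - 32790) + (5*3)*(-10 + 5*3) = -3210 + 15*(-10 + 15) = -3210 + 15*5 = -3210 + 75 = -3135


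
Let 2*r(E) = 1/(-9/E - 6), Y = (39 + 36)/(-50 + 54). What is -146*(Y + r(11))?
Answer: -409019/150 ≈ -2726.8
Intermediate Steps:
Y = 75/4 ≈ 18.750
r(E) = 1/(2*(-6 - 9/E)) (r(E) = 1/(2*(-9/E - 6)) = 1/(2*(-6 - 9/E)))
-146*(Y + r(11)) = -146*(75/4 - 1*11/(18 + 12*11)) = -146*(75/4 - 1*11/(18 + 132)) = -146*(75/4 - 1*11/150) = -146*(75/4 - 1*11*1/150) = -146*(75/4 - 11/150) = -146*5603/300 = -409019/150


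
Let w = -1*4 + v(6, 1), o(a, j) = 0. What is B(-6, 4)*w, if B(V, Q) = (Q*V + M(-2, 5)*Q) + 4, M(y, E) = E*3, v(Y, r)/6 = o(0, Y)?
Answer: -160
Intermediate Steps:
v(Y, r) = 0 (v(Y, r) = 6*0 = 0)
M(y, E) = 3*E
w = -4 (w = -1*4 + 0 = -4 + 0 = -4)
B(V, Q) = 4 + 15*Q + Q*V (B(V, Q) = (Q*V + (3*5)*Q) + 4 = (Q*V + 15*Q) + 4 = (15*Q + Q*V) + 4 = 4 + 15*Q + Q*V)
B(-6, 4)*w = (4 + 15*4 + 4*(-6))*(-4) = (4 + 60 - 24)*(-4) = 40*(-4) = -160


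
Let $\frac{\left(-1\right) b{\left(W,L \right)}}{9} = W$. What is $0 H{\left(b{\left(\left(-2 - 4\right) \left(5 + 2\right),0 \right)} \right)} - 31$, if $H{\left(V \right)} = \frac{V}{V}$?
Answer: $-31$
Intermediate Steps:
$b{\left(W,L \right)} = - 9 W$
$H{\left(V \right)} = 1$
$0 H{\left(b{\left(\left(-2 - 4\right) \left(5 + 2\right),0 \right)} \right)} - 31 = 0 \cdot 1 - 31 = 0 - 31 = -31$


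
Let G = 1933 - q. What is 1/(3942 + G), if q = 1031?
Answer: 1/4844 ≈ 0.00020644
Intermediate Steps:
G = 902 (G = 1933 - 1*1031 = 1933 - 1031 = 902)
1/(3942 + G) = 1/(3942 + 902) = 1/4844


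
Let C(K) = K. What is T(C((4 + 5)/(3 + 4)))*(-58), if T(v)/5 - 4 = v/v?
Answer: -1450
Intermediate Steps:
T(v) = 25 (T(v) = 20 + 5*(v/v) = 20 + 5*1 = 20 + 5 = 25)
T(C((4 + 5)/(3 + 4)))*(-58) = 25*(-58) = -1450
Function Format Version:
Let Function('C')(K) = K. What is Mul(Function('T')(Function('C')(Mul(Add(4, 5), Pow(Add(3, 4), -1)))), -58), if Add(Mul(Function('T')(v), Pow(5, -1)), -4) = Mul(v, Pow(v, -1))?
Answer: -1450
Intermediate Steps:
Function('T')(v) = 25 (Function('T')(v) = Add(20, Mul(5, Mul(v, Pow(v, -1)))) = Add(20, Mul(5, 1)) = Add(20, 5) = 25)
Mul(Function('T')(Function('C')(Mul(Add(4, 5), Pow(Add(3, 4), -1)))), -58) = Mul(25, -58) = -1450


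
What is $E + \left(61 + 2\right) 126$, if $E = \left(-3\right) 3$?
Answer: $7929$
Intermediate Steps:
$E = -9$
$E + \left(61 + 2\right) 126 = -9 + \left(61 + 2\right) 126 = -9 + 63 \cdot 126 = -9 + 7938 = 7929$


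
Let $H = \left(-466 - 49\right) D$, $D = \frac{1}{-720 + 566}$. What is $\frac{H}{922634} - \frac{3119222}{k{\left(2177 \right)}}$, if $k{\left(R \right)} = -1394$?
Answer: $\frac{221598321206551}{99033688292} \approx 2237.6$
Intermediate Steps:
$D = - \frac{1}{154}$ ($D = \frac{1}{-154} = - \frac{1}{154} \approx -0.0064935$)
$H = \frac{515}{154}$ ($H = \left(-466 - 49\right) \left(- \frac{1}{154}\right) = \left(-515\right) \left(- \frac{1}{154}\right) = \frac{515}{154} \approx 3.3442$)
$\frac{H}{922634} - \frac{3119222}{k{\left(2177 \right)}} = \frac{515}{154 \cdot 922634} - \frac{3119222}{-1394} = \frac{515}{154} \cdot \frac{1}{922634} - - \frac{1559611}{697} = \frac{515}{142085636} + \frac{1559611}{697} = \frac{221598321206551}{99033688292}$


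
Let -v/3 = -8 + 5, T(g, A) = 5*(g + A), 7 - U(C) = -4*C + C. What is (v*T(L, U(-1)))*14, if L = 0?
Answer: 2520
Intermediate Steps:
U(C) = 7 + 3*C (U(C) = 7 - (-4*C + C) = 7 - (-3)*C = 7 + 3*C)
T(g, A) = 5*A + 5*g (T(g, A) = 5*(A + g) = 5*A + 5*g)
v = 9 (v = -3*(-8 + 5) = -3*(-3) = 9)
(v*T(L, U(-1)))*14 = (9*(5*(7 + 3*(-1)) + 5*0))*14 = (9*(5*(7 - 3) + 0))*14 = (9*(5*4 + 0))*14 = (9*(20 + 0))*14 = (9*20)*14 = 180*14 = 2520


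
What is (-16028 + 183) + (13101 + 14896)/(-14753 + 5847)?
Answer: -141143567/8906 ≈ -15848.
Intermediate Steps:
(-16028 + 183) + (13101 + 14896)/(-14753 + 5847) = -15845 + 27997/(-8906) = -15845 + 27997*(-1/8906) = -15845 - 27997/8906 = -141143567/8906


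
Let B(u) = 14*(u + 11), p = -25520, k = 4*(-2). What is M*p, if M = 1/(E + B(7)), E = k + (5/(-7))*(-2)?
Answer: -89320/859 ≈ -103.98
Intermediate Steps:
k = -8
B(u) = 154 + 14*u (B(u) = 14*(11 + u) = 154 + 14*u)
E = -46/7 (E = -8 + (5/(-7))*(-2) = -8 + (5*(-1/7))*(-2) = -8 - 5/7*(-2) = -8 + 10/7 = -46/7 ≈ -6.5714)
M = 7/1718 (M = 1/(-46/7 + (154 + 14*7)) = 1/(-46/7 + (154 + 98)) = 1/(-46/7 + 252) = 1/(1718/7) = 7/1718 ≈ 0.0040745)
M*p = (7/1718)*(-25520) = -89320/859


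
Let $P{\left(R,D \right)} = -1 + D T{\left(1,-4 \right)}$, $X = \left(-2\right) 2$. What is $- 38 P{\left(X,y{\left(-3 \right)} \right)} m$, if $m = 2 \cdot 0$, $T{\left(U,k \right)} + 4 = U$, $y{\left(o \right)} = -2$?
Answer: $0$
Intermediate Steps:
$X = -4$
$T{\left(U,k \right)} = -4 + U$
$P{\left(R,D \right)} = -1 - 3 D$ ($P{\left(R,D \right)} = -1 + D \left(-4 + 1\right) = -1 + D \left(-3\right) = -1 - 3 D$)
$m = 0$
$- 38 P{\left(X,y{\left(-3 \right)} \right)} m = - 38 \left(-1 - -6\right) 0 = - 38 \left(-1 + 6\right) 0 = \left(-38\right) 5 \cdot 0 = \left(-190\right) 0 = 0$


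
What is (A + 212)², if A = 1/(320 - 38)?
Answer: 3574246225/79524 ≈ 44946.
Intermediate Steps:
A = 1/282 ≈ 0.0035461
(A + 212)² = (1/282 + 212)² = (59785/282)² = 3574246225/79524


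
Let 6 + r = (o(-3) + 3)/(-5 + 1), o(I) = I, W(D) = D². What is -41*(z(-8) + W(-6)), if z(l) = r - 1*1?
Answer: -1189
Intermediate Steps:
r = -6 (r = -6 + (-3 + 3)/(-5 + 1) = -6 + 0/(-4) = -6 + 0*(-¼) = -6 + 0 = -6)
z(l) = -7 (z(l) = -6 - 1*1 = -6 - 1 = -7)
-41*(z(-8) + W(-6)) = -41*(-7 + (-6)²) = -41*(-7 + 36) = -41*29 = -1189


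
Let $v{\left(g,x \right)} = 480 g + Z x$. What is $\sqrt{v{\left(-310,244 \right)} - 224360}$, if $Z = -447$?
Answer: $2 i \sqrt{120557} \approx 694.43 i$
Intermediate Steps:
$v{\left(g,x \right)} = - 447 x + 480 g$ ($v{\left(g,x \right)} = 480 g - 447 x = - 447 x + 480 g$)
$\sqrt{v{\left(-310,244 \right)} - 224360} = \sqrt{\left(\left(-447\right) 244 + 480 \left(-310\right)\right) - 224360} = \sqrt{\left(-109068 - 148800\right) - 224360} = \sqrt{-257868 - 224360} = \sqrt{-482228} = 2 i \sqrt{120557}$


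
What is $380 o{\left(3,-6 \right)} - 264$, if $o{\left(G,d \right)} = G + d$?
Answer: $-1404$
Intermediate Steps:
$380 o{\left(3,-6 \right)} - 264 = 380 \left(3 - 6\right) - 264 = 380 \left(-3\right) - 264 = -1140 - 264 = -1404$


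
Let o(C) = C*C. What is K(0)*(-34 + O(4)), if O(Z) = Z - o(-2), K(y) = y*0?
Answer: 0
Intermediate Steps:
o(C) = C²
K(y) = 0
O(Z) = -4 + Z (O(Z) = Z - 1*(-2)² = Z - 1*4 = Z - 4 = -4 + Z)
K(0)*(-34 + O(4)) = 0*(-34 + (-4 + 4)) = 0*(-34 + 0) = 0*(-34) = 0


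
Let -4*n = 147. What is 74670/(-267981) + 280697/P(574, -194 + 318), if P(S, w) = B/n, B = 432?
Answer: -1228631561671/51452352 ≈ -23879.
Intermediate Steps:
n = -147/4 (n = -¼*147 = -147/4 ≈ -36.750)
P(S, w) = -576/49 (P(S, w) = 432/(-147/4) = 432*(-4/147) = -576/49)
74670/(-267981) + 280697/P(574, -194 + 318) = 74670/(-267981) + 280697/(-576/49) = 74670*(-1/267981) + 280697*(-49/576) = -24890/89327 - 13754153/576 = -1228631561671/51452352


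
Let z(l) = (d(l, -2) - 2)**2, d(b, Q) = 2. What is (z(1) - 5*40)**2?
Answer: 40000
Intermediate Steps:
z(l) = 0 (z(l) = (2 - 2)**2 = 0**2 = 0)
(z(1) - 5*40)**2 = (0 - 5*40)**2 = (0 - 200)**2 = (-200)**2 = 40000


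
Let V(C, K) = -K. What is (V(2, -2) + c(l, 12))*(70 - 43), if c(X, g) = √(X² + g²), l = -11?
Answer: 54 + 27*√265 ≈ 493.53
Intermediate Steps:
(V(2, -2) + c(l, 12))*(70 - 43) = (-1*(-2) + √((-11)² + 12²))*(70 - 43) = (2 + √(121 + 144))*27 = (2 + √265)*27 = 54 + 27*√265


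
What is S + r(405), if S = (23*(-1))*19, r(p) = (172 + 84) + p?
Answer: 224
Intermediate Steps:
r(p) = 256 + p
S = -437 (S = -23*19 = -437)
S + r(405) = -437 + (256 + 405) = -437 + 661 = 224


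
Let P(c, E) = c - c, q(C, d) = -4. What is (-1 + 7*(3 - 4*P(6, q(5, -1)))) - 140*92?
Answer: -12860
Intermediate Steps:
P(c, E) = 0
(-1 + 7*(3 - 4*P(6, q(5, -1)))) - 140*92 = (-1 + 7*(3 - 4*0)) - 140*92 = (-1 + 7*(3 + 0)) - 12880 = (-1 + 7*3) - 12880 = (-1 + 21) - 12880 = 20 - 12880 = -12860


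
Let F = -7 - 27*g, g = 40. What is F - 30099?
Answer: -31186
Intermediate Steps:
F = -1087 (F = -7 - 27*40 = -7 - 1080 = -1087)
F - 30099 = -1087 - 30099 = -31186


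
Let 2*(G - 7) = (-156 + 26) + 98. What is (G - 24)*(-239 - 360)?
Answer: 19767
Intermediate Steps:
G = -9 (G = 7 + ((-156 + 26) + 98)/2 = 7 + (-130 + 98)/2 = 7 + (½)*(-32) = 7 - 16 = -9)
(G - 24)*(-239 - 360) = (-9 - 24)*(-239 - 360) = -33*(-599) = 19767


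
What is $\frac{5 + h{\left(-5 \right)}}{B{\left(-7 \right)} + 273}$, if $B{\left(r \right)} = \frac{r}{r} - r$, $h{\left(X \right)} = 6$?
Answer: $\frac{11}{281} \approx 0.039146$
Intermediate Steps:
$B{\left(r \right)} = 1 - r$
$\frac{5 + h{\left(-5 \right)}}{B{\left(-7 \right)} + 273} = \frac{5 + 6}{\left(1 - -7\right) + 273} = \frac{11}{\left(1 + 7\right) + 273} = \frac{11}{8 + 273} = \frac{11}{281}$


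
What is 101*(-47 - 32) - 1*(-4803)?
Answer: -3176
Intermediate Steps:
101*(-47 - 32) - 1*(-4803) = 101*(-79) + 4803 = -7979 + 4803 = -3176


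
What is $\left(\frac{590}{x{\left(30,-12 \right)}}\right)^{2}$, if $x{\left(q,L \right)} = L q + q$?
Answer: $\frac{3481}{1089} \approx 3.1965$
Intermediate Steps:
$x{\left(q,L \right)} = q + L q$
$\left(\frac{590}{x{\left(30,-12 \right)}}\right)^{2} = \left(\frac{590}{30 \left(1 - 12\right)}\right)^{2} = \left(\frac{590}{30 \left(-11\right)}\right)^{2} = \left(\frac{590}{-330}\right)^{2} = \left(590 \left(- \frac{1}{330}\right)\right)^{2} = \left(- \frac{59}{33}\right)^{2} = \frac{3481}{1089}$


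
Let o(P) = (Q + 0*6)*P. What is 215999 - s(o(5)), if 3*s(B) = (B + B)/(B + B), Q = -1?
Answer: 647996/3 ≈ 2.1600e+5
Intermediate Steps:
o(P) = -P (o(P) = (-1 + 0*6)*P = (-1 + 0)*P = -P)
s(B) = ⅓ (s(B) = ((B + B)/(B + B))/3 = ((2*B)/((2*B)))/3 = ((2*B)*(1/(2*B)))/3 = (⅓)*1 = ⅓)
215999 - s(o(5)) = 215999 - 1*⅓ = 215999 - ⅓ = 647996/3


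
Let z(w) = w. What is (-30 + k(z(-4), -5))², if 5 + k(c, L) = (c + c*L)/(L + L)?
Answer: 33489/25 ≈ 1339.6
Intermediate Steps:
k(c, L) = -5 + (c + L*c)/(2*L) (k(c, L) = -5 + (c + c*L)/(L + L) = -5 + (c + L*c)/((2*L)) = -5 + (c + L*c)*(1/(2*L)) = -5 + (c + L*c)/(2*L))
(-30 + k(z(-4), -5))² = (-30 + (½)*(-4 - 5*(-10 - 4))/(-5))² = (-30 + (½)*(-⅕)*(-4 - 5*(-14)))² = (-30 + (½)*(-⅕)*(-4 + 70))² = (-30 + (½)*(-⅕)*66)² = (-30 - 33/5)² = (-183/5)² = 33489/25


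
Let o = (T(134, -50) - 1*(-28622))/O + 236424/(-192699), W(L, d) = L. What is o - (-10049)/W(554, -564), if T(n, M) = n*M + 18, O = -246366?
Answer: 8193705762235/487053017334 ≈ 16.823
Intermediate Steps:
T(n, M) = 18 + M*n (T(n, M) = M*n + 18 = 18 + M*n)
o = -1156937986/879157071 (o = ((18 - 50*134) - 1*(-28622))/(-246366) + 236424/(-192699) = ((18 - 6700) + 28622)*(-1/246366) + 236424*(-1/192699) = (-6682 + 28622)*(-1/246366) - 78808/64233 = 21940*(-1/246366) - 78808/64233 = -10970/123183 - 78808/64233 = -1156937986/879157071 ≈ -1.3160)
o - (-10049)/W(554, -564) = -1156937986/879157071 - (-10049)/554 = -1156937986/879157071 - 1*(-10049/554) = -1156937986/879157071 + 10049/554 = 8193705762235/487053017334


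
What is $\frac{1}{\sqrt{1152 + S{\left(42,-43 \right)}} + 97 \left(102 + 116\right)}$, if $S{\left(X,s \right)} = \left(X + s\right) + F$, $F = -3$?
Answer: $\frac{10573}{223576084} - \frac{\sqrt{287}}{223576084} \approx 4.7215 \cdot 10^{-5}$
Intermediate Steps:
$S{\left(X,s \right)} = -3 + X + s$ ($S{\left(X,s \right)} = \left(X + s\right) - 3 = -3 + X + s$)
$\frac{1}{\sqrt{1152 + S{\left(42,-43 \right)}} + 97 \left(102 + 116\right)} = \frac{1}{\sqrt{1152 - 4} + 97 \left(102 + 116\right)} = \frac{1}{\sqrt{1152 - 4} + 97 \cdot 218} = \frac{1}{\sqrt{1148} + 21146} = \frac{1}{2 \sqrt{287} + 21146} = \frac{1}{21146 + 2 \sqrt{287}}$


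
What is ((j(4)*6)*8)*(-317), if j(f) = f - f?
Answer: 0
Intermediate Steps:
j(f) = 0
((j(4)*6)*8)*(-317) = ((0*6)*8)*(-317) = (0*8)*(-317) = 0*(-317) = 0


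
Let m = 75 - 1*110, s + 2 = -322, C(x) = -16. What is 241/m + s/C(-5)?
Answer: 1871/140 ≈ 13.364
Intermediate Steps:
s = -324 (s = -2 - 322 = -324)
m = -35 (m = 75 - 110 = -35)
241/m + s/C(-5) = 241/(-35) - 324/(-16) = 241*(-1/35) - 324*(-1/16) = -241/35 + 81/4 = 1871/140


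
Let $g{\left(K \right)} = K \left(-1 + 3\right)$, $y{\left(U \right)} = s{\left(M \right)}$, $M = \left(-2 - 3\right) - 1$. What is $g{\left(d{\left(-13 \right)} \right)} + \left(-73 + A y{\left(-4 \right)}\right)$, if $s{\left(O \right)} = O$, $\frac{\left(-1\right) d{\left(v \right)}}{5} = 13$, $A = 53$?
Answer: $-521$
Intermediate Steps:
$d{\left(v \right)} = -65$ ($d{\left(v \right)} = \left(-5\right) 13 = -65$)
$M = -6$ ($M = -5 - 1 = -6$)
$y{\left(U \right)} = -6$
$g{\left(K \right)} = 2 K$ ($g{\left(K \right)} = K 2 = 2 K$)
$g{\left(d{\left(-13 \right)} \right)} + \left(-73 + A y{\left(-4 \right)}\right) = 2 \left(-65\right) + \left(-73 + 53 \left(-6\right)\right) = -130 - 391 = -521$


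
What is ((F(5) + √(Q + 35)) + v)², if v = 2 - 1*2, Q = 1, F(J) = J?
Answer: 121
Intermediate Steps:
v = 0 (v = 2 - 2 = 0)
((F(5) + √(Q + 35)) + v)² = ((5 + √(1 + 35)) + 0)² = ((5 + √36) + 0)² = ((5 + 6) + 0)² = (11 + 0)² = 11² = 121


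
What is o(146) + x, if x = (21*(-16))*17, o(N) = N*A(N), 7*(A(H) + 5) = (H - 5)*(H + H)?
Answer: 5966018/7 ≈ 8.5229e+5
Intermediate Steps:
A(H) = -5 + 2*H*(-5 + H)/7 (A(H) = -5 + ((H - 5)*(H + H))/7 = -5 + ((-5 + H)*(2*H))/7 = -5 + (2*H*(-5 + H))/7 = -5 + 2*H*(-5 + H)/7)
o(N) = N*(-5 - 10*N/7 + 2*N**2/7)
x = -5712 (x = -336*17 = -5712)
o(146) + x = (1/7)*146*(-35 - 10*146 + 2*146**2) - 5712 = (1/7)*146*(-35 - 1460 + 2*21316) - 5712 = (1/7)*146*(-35 - 1460 + 42632) - 5712 = (1/7)*146*41137 - 5712 = 6006002/7 - 5712 = 5966018/7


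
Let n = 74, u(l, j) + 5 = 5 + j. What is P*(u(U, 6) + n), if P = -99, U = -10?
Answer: -7920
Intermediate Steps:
u(l, j) = j (u(l, j) = -5 + (5 + j) = j)
P*(u(U, 6) + n) = -99*(6 + 74) = -99*80 = -7920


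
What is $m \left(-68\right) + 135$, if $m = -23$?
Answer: $1699$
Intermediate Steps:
$m \left(-68\right) + 135 = \left(-23\right) \left(-68\right) + 135 = 1564 + 135 = 1699$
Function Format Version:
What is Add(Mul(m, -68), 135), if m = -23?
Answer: 1699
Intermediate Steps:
Add(Mul(m, -68), 135) = Add(Mul(-23, -68), 135) = Add(1564, 135) = 1699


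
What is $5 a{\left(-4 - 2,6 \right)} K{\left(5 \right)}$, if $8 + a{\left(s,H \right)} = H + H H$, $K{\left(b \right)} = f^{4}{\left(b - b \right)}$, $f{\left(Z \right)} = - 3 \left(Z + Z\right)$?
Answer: $0$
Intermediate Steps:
$f{\left(Z \right)} = - 6 Z$ ($f{\left(Z \right)} = - 3 \cdot 2 Z = - 6 Z$)
$K{\left(b \right)} = 0$ ($K{\left(b \right)} = \left(- 6 \left(b - b\right)\right)^{4} = \left(\left(-6\right) 0\right)^{4} = 0^{4} = 0$)
$a{\left(s,H \right)} = -8 + H + H^{2}$ ($a{\left(s,H \right)} = -8 + \left(H + H H\right) = -8 + \left(H + H^{2}\right) = -8 + H + H^{2}$)
$5 a{\left(-4 - 2,6 \right)} K{\left(5 \right)} = 5 \left(-8 + 6 + 6^{2}\right) 0 = 5 \left(-8 + 6 + 36\right) 0 = 5 \cdot 34 \cdot 0 = 170 \cdot 0 = 0$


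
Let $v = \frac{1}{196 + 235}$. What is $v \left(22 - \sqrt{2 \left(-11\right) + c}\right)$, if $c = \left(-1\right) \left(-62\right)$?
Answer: $\frac{22}{431} - \frac{2 \sqrt{10}}{431} \approx 0.03637$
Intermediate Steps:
$c = 62$
$v = \frac{1}{431} \approx 0.0023202$
$v \left(22 - \sqrt{2 \left(-11\right) + c}\right) = \frac{22 - \sqrt{2 \left(-11\right) + 62}}{431} = \frac{22 - \sqrt{-22 + 62}}{431} = \frac{22 - \sqrt{40}}{431} = \frac{22 - 2 \sqrt{10}}{431} = \frac{22}{431} - \frac{2 \sqrt{10}}{431}$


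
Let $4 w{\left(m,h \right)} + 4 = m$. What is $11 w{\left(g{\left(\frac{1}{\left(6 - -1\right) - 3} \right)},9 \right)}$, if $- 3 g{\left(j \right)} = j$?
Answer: $- \frac{539}{48} \approx -11.229$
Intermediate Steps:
$g{\left(j \right)} = - \frac{j}{3}$
$w{\left(m,h \right)} = -1 + \frac{m}{4}$
$11 w{\left(g{\left(\frac{1}{\left(6 - -1\right) - 3} \right)},9 \right)} = 11 \left(-1 + \frac{\left(- \frac{1}{3}\right) \frac{1}{\left(6 - -1\right) - 3}}{4}\right) = 11 \left(-1 + \frac{\left(- \frac{1}{3}\right) \frac{1}{\left(6 + 1\right) - 3}}{4}\right) = 11 \left(-1 + \frac{\left(- \frac{1}{3}\right) \frac{1}{7 - 3}}{4}\right) = 11 \left(-1 + \frac{\left(- \frac{1}{3}\right) \frac{1}{4}}{4}\right) = 11 \left(-1 + \frac{1}{4} \left(- \frac{1}{12}\right)\right) = 11 \left(-1 - \frac{1}{48}\right) = 11 \left(- \frac{49}{48}\right) = - \frac{539}{48}$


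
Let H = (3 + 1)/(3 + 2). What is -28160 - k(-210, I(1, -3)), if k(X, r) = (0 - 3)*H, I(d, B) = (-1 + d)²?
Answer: -140788/5 ≈ -28158.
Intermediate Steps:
H = ⅘ (H = 4/5 = 4*(⅕) = ⅘ ≈ 0.80000)
k(X, r) = -12/5 (k(X, r) = (0 - 3)*(⅘) = -3*⅘ = -12/5)
-28160 - k(-210, I(1, -3)) = -28160 - 1*(-12/5) = -28160 + 12/5 = -140788/5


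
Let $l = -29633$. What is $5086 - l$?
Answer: $34719$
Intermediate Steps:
$5086 - l = 5086 - -29633 = 5086 + 29633 = 34719$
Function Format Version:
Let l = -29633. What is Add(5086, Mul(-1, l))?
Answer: 34719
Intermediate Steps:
Add(5086, Mul(-1, l)) = Add(5086, Mul(-1, -29633)) = Add(5086, 29633) = 34719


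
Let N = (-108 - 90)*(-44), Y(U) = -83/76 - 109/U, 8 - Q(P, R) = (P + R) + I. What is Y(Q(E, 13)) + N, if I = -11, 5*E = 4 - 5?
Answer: 20481479/2356 ≈ 8693.3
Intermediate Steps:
E = -⅕ (E = (4 - 5)/5 = (⅕)*(-1) = -⅕ ≈ -0.20000)
Q(P, R) = 19 - P - R (Q(P, R) = 8 - ((P + R) - 11) = 8 - (-11 + P + R) = 8 + (11 - P - R) = 19 - P - R)
Y(U) = -83/76 - 109/U (Y(U) = -83*1/76 - 109/U = -83/76 - 109/U)
N = 8712 (N = -198*(-44) = 8712)
Y(Q(E, 13)) + N = (-83/76 - 109/(19 - 1*(-⅕) - 1*13)) + 8712 = (-83/76 - 109/(19 + ⅕ - 13)) + 8712 = (-83/76 - 109/31/5) + 8712 = (-83/76 - 109*5/31) + 8712 = (-83/76 - 545/31) + 8712 = -43993/2356 + 8712 = 20481479/2356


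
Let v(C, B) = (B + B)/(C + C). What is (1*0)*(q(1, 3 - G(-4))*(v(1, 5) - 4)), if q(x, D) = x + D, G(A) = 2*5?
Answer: 0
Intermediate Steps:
G(A) = 10
v(C, B) = B/C (v(C, B) = (2*B)/((2*C)) = (2*B)*(1/(2*C)) = B/C)
q(x, D) = D + x
(1*0)*(q(1, 3 - G(-4))*(v(1, 5) - 4)) = (1*0)*(((3 - 1*10) + 1)*(5/1 - 4)) = 0*(((3 - 10) + 1)*(5*1 - 4)) = 0*((-7 + 1)*(5 - 4)) = 0*(-6*1) = 0*(-6) = 0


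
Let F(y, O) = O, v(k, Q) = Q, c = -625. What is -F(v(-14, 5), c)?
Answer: 625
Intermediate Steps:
-F(v(-14, 5), c) = -1*(-625) = 625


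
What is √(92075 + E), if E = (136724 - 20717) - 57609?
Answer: √150473 ≈ 387.91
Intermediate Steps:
E = 58398 (E = 116007 - 57609 = 58398)
√(92075 + E) = √(92075 + 58398) = √150473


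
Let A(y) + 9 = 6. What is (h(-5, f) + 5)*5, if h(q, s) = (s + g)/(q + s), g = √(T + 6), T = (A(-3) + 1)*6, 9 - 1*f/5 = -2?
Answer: 61/2 + I*√6/10 ≈ 30.5 + 0.24495*I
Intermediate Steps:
f = 55 (f = 45 - 5*(-2) = 45 + 10 = 55)
A(y) = -3 (A(y) = -9 + 6 = -3)
T = -12 (T = (-3 + 1)*6 = -2*6 = -12)
g = I*√6 (g = √(-12 + 6) = √(-6) = I*√6 ≈ 2.4495*I)
h(q, s) = (s + I*√6)/(q + s)
(h(-5, f) + 5)*5 = ((55 + I*√6)/(-5 + 55) + 5)*5 = ((55 + I*√6)/50 + 5)*5 = ((11/10 + I*√6/50) + 5)*5 = (61/10 + I*√6/50)*5 = 61/2 + I*√6/10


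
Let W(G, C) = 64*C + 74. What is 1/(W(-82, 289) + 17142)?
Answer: 1/35712 ≈ 2.8002e-5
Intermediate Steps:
W(G, C) = 74 + 64*C
1/(W(-82, 289) + 17142) = 1/((74 + 64*289) + 17142) = 1/((74 + 18496) + 17142) = 1/(18570 + 17142) = 1/35712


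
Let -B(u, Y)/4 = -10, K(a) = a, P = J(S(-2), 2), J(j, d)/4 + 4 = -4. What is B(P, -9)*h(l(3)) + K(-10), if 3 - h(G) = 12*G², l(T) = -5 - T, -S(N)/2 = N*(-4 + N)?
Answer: -30610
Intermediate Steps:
S(N) = -2*N*(-4 + N)
J(j, d) = -32 (J(j, d) = -16 + 4*(-4) = -16 - 16 = -32)
P = -32
B(u, Y) = 40 (B(u, Y) = -4*(-10) = 40)
h(G) = 3 - 12*G²
B(P, -9)*h(l(3)) + K(-10) = 40*(3 - 12*(-5 - 1*3)²) - 10 = 40*(3 - 12*(-5 - 3)²) - 10 = 40*(3 - 12*(-8)²) - 10 = 40*(3 - 12*64) - 10 = 40*(3 - 768) - 10 = 40*(-765) - 10 = -30600 - 10 = -30610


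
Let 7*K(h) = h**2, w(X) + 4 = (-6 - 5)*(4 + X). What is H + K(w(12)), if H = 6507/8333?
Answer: 270034749/58331 ≈ 4629.4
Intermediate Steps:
w(X) = -48 - 11*X (w(X) = -4 + (-6 - 5)*(4 + X) = -4 - 11*(4 + X) = -4 + (-44 - 11*X) = -48 - 11*X)
K(h) = h**2/7
H = 6507/8333 (H = 6507*(1/8333) = 6507/8333 ≈ 0.78087)
H + K(w(12)) = 6507/8333 + (-48 - 11*12)**2/7 = 6507/8333 + (-48 - 132)**2/7 = 6507/8333 + (1/7)*(-180)**2 = 6507/8333 + (1/7)*32400 = 6507/8333 + 32400/7 = 270034749/58331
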